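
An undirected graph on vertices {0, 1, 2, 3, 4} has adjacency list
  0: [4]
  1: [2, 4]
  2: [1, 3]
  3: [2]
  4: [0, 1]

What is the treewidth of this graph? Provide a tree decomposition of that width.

The largest bag has 2 vertices, giving width 1; this decomposition certifies tw(G) ≤ 1. G has an edge, so its treewidth is at least 1. The upper and lower bounds meet at 1, so that is the treewidth.

Treewidth 1.
One such decomposition:
Bags: B1 = {1, 2}  B2 = {1, 4}  B3 = {2, 3}  B4 = {0, 4}
Tree: B1–B2, B1–B3, B2–B4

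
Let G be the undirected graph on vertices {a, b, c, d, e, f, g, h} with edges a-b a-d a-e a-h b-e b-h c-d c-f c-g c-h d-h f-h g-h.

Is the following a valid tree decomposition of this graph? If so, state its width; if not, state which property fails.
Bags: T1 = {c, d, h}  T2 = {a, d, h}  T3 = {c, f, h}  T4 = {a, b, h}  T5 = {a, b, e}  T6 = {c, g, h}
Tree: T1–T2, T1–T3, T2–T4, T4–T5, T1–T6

Yes; width 2.

Every vertex of G appears in some bag (union = {a, b, c, d, e, f, g, h}); every edge is covered by a bag; and for each vertex v the set of bags containing v is connected in the bag tree. The decomposition is therefore valid. The largest bag has 3 vertices, so the width is 2.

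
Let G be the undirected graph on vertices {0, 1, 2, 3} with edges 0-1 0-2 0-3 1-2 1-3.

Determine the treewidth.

2

A width-2 tree decomposition is:
Bags: B1 = {0, 1, 3}  B2 = {0, 1, 2}
Tree: B1–B2
The largest bag has 3 vertices, giving width 2; this decomposition certifies tw(G) ≤ 2. For the lower bound, the 3 vertices {0, 1, 2} are pairwise adjacent, and any tree decomposition puts a clique entirely inside one bag — forcing width ≥ 2. Hence tw(G) = 2 exactly.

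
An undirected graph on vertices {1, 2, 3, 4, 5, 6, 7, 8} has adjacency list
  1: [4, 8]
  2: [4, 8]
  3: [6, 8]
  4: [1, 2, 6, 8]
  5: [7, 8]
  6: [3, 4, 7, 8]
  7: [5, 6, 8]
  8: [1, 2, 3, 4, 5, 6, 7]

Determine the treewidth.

2

A width-2 tree decomposition is:
Bags: B1 = {6, 7, 8}  B2 = {4, 6, 8}  B3 = {1, 4, 8}  B4 = {3, 6, 8}  B5 = {2, 4, 8}  B6 = {5, 7, 8}
Tree: B1–B2, B2–B3, B2–B4, B3–B5, B1–B6
Each bag holds 3 vertices, so the decomposition has width 2, which upper-bounds the treewidth. Conversely, {3, 6, 8} is a clique of size 3, and the vertices of any clique must share a bag in every tree decomposition; so some bag has ≥ 3 vertices and tw(G) ≥ 2. Therefore the treewidth is 2.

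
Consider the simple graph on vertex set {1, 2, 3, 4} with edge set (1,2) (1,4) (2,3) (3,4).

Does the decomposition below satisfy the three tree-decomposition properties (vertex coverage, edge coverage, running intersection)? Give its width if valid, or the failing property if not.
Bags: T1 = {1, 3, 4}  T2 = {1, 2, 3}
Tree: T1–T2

Every vertex of G appears in some bag (union = {1, 2, 3, 4}); every edge is covered by a bag; and for each vertex v the set of bags containing v is connected in the bag tree. The decomposition is therefore valid. The largest bag has 3 vertices, so the width is 2.

Yes; width 2.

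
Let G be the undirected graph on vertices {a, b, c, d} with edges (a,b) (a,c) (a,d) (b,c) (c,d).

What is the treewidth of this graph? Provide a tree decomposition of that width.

Treewidth 2.
Bags: B1 = {a, b, c}  B2 = {a, c, d}
Tree: B1–B2

The largest bag has 3 vertices, giving width 2; this decomposition certifies tw(G) ≤ 2. On the other hand G contains the 3-clique {a, c, d}. A clique must lie in a single bag of any decomposition, so no decomposition can have width below 2. The upper and lower bounds meet at 2, so that is the treewidth.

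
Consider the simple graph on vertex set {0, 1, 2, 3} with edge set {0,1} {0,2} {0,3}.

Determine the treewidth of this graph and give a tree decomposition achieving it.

The largest bag has 2 vertices, giving width 1; this decomposition certifies tw(G) ≤ 1. G has an edge, so its treewidth is at least 1. The upper and lower bounds meet at 1, so that is the treewidth.

Treewidth 1.
One such decomposition:
Bags: B1 = {0, 3}  B2 = {0, 1}  B3 = {0, 2}
Tree: B1–B2, B1–B3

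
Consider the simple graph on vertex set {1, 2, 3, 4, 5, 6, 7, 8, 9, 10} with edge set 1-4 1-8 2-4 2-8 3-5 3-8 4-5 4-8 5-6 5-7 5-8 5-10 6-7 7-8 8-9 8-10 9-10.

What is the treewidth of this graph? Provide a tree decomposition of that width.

Treewidth 2.
Bags: B1 = {4, 5, 8}  B2 = {2, 4, 8}  B3 = {5, 8, 10}  B4 = {5, 7, 8}  B5 = {5, 6, 7}  B6 = {3, 5, 8}  B7 = {8, 9, 10}  B8 = {1, 4, 8}
Tree: B1–B2, B1–B3, B3–B4, B4–B5, B4–B6, B3–B7, B1–B8

Every bag has size at most 3, so the width is 3 − 1 = 2 and tw(G) ≤ 2. For the lower bound, the 3 vertices {1, 4, 8} are pairwise adjacent, and any tree decomposition puts a clique entirely inside one bag — forcing width ≥ 2. Combining the bounds, tw(G) = 2.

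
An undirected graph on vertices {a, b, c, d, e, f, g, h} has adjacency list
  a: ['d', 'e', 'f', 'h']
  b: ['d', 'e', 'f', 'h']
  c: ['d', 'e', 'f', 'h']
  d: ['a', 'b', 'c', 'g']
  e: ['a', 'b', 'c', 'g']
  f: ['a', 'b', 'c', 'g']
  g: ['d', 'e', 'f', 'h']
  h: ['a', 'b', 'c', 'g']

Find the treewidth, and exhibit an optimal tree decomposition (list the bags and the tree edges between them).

Treewidth 4.
Bags: B1 = {c, d, e, f, h}  B2 = {b, d, e, f, h}  B3 = {d, e, f, g, h}  B4 = {a, d, e, f, h}
Tree: B1–B2, B2–B3, B3–B4

Every bag has size at most 5, so the width is 5 − 1 = 4 and tw(G) ≤ 4. For the lower bound: the 5 vertex sets {c,d}, {b,h}, {e,g}, {f}, {a} are disjoint, each induces a connected subgraph, and every pair is joined by at least one edge of G. Contracting each set to a single vertex therefore yields K_{5} as a minor, and since treewidth is minor-monotone, tw(G) ≥ tw(K_{5}) = 4. Hence tw(G) = 4 exactly.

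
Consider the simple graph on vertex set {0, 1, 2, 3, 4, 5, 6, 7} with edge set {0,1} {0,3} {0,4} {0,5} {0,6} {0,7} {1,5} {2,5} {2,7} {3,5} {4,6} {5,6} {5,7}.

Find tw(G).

A width-2 tree decomposition is:
Bags: B1 = {0, 5, 7}  B2 = {0, 3, 5}  B3 = {0, 5, 6}  B4 = {0, 1, 5}  B5 = {2, 5, 7}  B6 = {0, 4, 6}
Tree: B1–B2, B1–B3, B1–B4, B1–B5, B3–B6
Every bag has size at most 3, so the width is 3 − 1 = 2 and tw(G) ≤ 2. On the other hand G contains the 3-clique {0, 4, 6}. A clique must lie in a single bag of any decomposition, so no decomposition can have width below 2. Combining the bounds, tw(G) = 2.

2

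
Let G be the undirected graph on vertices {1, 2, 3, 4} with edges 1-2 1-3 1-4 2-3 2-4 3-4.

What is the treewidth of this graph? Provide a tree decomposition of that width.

With just one bag of size 4, the width is 4 − 1 = 3, so tw(G) ≤ 3. For the lower bound, the 4 vertices {1, 2, 3, 4} are pairwise adjacent, and any tree decomposition puts a clique entirely inside one bag — forcing width ≥ 3. Hence tw(G) = 3 exactly.

Treewidth 3.
One optimal decomposition is:
Bags: B1 = {1, 2, 3, 4}
Tree: (single bag)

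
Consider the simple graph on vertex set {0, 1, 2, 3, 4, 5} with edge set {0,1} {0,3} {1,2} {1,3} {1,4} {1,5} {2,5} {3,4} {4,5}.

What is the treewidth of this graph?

2

A width-2 tree decomposition is:
Bags: B1 = {1, 4, 5}  B2 = {1, 3, 4}  B3 = {1, 2, 5}  B4 = {0, 1, 3}
Tree: B1–B2, B1–B3, B2–B4
The largest bag has 3 vertices, giving width 2; this decomposition certifies tw(G) ≤ 2. On the other hand G contains the 3-clique {1, 2, 5}. A clique must lie in a single bag of any decomposition, so no decomposition can have width below 2. Hence tw(G) = 2 exactly.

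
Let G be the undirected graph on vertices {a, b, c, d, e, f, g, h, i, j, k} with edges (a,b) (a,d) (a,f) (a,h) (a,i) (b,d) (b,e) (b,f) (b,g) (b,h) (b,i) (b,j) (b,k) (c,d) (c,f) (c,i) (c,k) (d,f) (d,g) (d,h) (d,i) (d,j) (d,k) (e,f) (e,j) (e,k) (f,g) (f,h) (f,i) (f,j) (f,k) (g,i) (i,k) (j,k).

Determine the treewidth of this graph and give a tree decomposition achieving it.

Treewidth 4.
Bags: B1 = {b, d, f, i, k}  B2 = {b, d, f, g, i}  B3 = {b, d, f, j, k}  B4 = {b, e, f, j, k}  B5 = {c, d, f, i, k}  B6 = {a, b, d, f, i}  B7 = {a, b, d, f, h}
Tree: B1–B2, B1–B3, B3–B4, B1–B5, B2–B6, B6–B7

The largest bag has 5 vertices, giving width 4; this decomposition certifies tw(G) ≤ 4. For the lower bound, the 5 vertices {c, d, f, i, k} are pairwise adjacent, and any tree decomposition puts a clique entirely inside one bag — forcing width ≥ 4. Hence tw(G) = 4 exactly.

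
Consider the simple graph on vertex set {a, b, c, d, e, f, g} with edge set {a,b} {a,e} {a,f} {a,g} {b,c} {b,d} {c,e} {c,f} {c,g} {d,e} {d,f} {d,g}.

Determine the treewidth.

3

A width-3 tree decomposition is:
Bags: B1 = {a, c, d, f}  B2 = {a, c, d, g}  B3 = {a, b, c, d}  B4 = {a, c, d, e}
Tree: B1–B2, B2–B3, B3–B4
Each bag holds 4 vertices, so the decomposition has width 3, which upper-bounds the treewidth. For the lower bound: the 4 vertex sets {d,f}, {a,g}, {c}, {b} are disjoint, each induces a connected subgraph, and every pair is joined by at least one edge of G. Contracting each set to a single vertex therefore yields K_{4} as a minor, and since treewidth is minor-monotone, tw(G) ≥ tw(K_{4}) = 3. Therefore the treewidth is 3.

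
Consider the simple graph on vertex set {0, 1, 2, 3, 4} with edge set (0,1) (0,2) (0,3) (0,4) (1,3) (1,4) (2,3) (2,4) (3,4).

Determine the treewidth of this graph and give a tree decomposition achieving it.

Treewidth 3.
One optimal decomposition is:
Bags: B1 = {0, 1, 3, 4}  B2 = {0, 2, 3, 4}
Tree: B1–B2

Each bag holds 4 vertices, so the decomposition has width 3, which upper-bounds the treewidth. On the other hand G contains the 4-clique {0, 1, 3, 4}. A clique must lie in a single bag of any decomposition, so no decomposition can have width below 3. Combining the bounds, tw(G) = 3.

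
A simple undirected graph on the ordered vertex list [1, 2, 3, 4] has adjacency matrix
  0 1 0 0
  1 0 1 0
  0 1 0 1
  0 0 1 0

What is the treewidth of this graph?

1

A width-1 tree decomposition is:
Bags: B1 = {1, 2}  B2 = {2, 3}  B3 = {3, 4}
Tree: B1–B2, B2–B3
The largest bag has 2 vertices, giving width 1; this decomposition certifies tw(G) ≤ 1. G has an edge, so its treewidth is at least 1. Combining the bounds, tw(G) = 1.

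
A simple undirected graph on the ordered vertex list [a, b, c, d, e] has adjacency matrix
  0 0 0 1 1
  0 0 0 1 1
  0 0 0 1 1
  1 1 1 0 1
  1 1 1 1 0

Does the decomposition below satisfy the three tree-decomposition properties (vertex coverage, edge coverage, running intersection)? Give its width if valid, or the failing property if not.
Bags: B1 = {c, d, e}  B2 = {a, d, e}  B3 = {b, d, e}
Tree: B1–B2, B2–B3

Yes; width 2.

Vertex coverage: the bags together contain {a, b, c, d, e}, the full vertex set. Edge coverage: each edge of G has both endpoints in at least one bag. Running intersection: for every vertex, the bags containing it form a connected subtree. All three properties hold, so this is a valid tree decomposition of width max|bag| − 1 = 2, and hence tw(G) ≤ 2.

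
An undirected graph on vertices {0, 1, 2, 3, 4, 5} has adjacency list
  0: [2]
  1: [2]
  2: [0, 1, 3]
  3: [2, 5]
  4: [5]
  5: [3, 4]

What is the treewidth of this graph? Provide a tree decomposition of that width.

Treewidth 1.
One optimal decomposition is:
Bags: B1 = {0, 2}  B2 = {2, 3}  B3 = {1, 2}  B4 = {3, 5}  B5 = {4, 5}
Tree: B1–B2, B1–B3, B2–B4, B4–B5

Each bag holds 2 vertices, so the decomposition has width 1, which upper-bounds the treewidth. G has an edge, so its treewidth is at least 1. Combining the bounds, tw(G) = 1.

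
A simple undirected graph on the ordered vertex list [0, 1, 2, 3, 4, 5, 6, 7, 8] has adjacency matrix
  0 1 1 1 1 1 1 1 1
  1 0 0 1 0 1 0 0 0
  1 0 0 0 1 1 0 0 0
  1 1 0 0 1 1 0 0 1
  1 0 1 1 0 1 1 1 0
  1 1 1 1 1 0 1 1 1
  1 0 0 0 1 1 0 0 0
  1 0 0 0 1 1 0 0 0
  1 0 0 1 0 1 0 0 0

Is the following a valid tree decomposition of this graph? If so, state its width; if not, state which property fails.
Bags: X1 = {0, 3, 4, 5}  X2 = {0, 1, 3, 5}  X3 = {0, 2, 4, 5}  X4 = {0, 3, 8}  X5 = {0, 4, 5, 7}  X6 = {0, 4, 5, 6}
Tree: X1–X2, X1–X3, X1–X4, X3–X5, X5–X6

A tree decomposition must satisfy three properties: every vertex lies in some bag; for every edge, both endpoints lie together in some bag; and for every vertex, the bags containing it form a connected subtree. Here edge (5,8) lies in no bag, so the decomposition is invalid.

No — edge (5,8) lies in no bag.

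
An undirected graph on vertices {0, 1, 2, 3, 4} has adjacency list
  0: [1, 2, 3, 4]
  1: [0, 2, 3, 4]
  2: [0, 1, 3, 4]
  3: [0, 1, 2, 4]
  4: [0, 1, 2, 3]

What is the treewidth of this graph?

4

A width-4 tree decomposition is:
Bags: B1 = {0, 1, 2, 3, 4}
Tree: (single bag)
A single bag containing all 5 vertices is trivially a valid decomposition of width 4. Conversely, {0, 1, 2, 3, 4} is a clique of size 5, and the vertices of any clique must share a bag in every tree decomposition; so some bag has ≥ 5 vertices and tw(G) ≥ 4. Therefore the treewidth is 4.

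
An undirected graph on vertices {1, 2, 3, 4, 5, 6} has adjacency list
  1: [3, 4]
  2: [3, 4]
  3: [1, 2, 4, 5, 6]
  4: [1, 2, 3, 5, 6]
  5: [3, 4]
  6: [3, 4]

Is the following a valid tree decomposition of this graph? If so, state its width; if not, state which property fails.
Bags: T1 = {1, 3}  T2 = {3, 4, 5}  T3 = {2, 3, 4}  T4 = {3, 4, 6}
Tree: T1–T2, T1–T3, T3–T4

A tree decomposition must satisfy three properties: every vertex lies in some bag; for every edge, both endpoints lie together in some bag; and for every vertex, the bags containing it form a connected subtree. Here edge (4,1) lies in no bag, so the decomposition is invalid.

No — edge (4,1) lies in no bag.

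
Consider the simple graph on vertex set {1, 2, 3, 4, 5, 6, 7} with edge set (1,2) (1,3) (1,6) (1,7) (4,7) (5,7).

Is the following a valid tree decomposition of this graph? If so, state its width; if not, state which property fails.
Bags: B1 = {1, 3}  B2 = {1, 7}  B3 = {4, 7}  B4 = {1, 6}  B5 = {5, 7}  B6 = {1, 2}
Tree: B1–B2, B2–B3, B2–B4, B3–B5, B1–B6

Yes; width 1.

Vertex coverage: the bags together contain {1, 2, 3, 4, 5, 6, 7}, the full vertex set. Edge coverage: each edge of G has both endpoints in at least one bag. Running intersection: for every vertex, the bags containing it form a connected subtree. All three properties hold, so this is a valid tree decomposition of width max|bag| − 1 = 1, and hence tw(G) ≤ 1.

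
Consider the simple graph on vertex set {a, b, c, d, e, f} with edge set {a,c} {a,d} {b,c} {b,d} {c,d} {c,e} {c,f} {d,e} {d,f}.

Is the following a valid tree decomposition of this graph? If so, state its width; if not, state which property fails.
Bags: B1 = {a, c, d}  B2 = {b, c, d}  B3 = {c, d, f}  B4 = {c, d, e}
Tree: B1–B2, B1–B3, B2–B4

Yes; width 2.

Every vertex of G appears in some bag (union = {a, b, c, d, e, f}); every edge is covered by a bag; and for each vertex v the set of bags containing v is connected in the bag tree. The decomposition is therefore valid. The largest bag has 3 vertices, so the width is 2.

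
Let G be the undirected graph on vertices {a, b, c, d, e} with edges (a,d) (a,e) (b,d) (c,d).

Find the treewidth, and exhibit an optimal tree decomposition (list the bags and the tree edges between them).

Every bag has size at most 2, so the width is 2 − 1 = 1 and tw(G) ≤ 1. G has an edge, so its treewidth is at least 1. Therefore the treewidth is 1.

Treewidth 1.
One such decomposition:
Bags: B1 = {a, d}  B2 = {c, d}  B3 = {b, d}  B4 = {a, e}
Tree: B1–B2, B1–B3, B1–B4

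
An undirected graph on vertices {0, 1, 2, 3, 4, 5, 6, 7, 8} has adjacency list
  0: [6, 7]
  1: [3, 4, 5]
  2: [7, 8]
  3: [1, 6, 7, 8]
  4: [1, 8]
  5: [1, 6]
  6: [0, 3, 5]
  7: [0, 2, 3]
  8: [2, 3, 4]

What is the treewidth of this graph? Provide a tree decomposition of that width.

The largest bag has 4 vertices, giving width 3; this decomposition certifies tw(G) ≤ 3. For the lower bound: the 4 vertex sets {0,2,7}, {6}, {3}, {1,4,5,8} are disjoint, each induces a connected subgraph, and every pair is joined by at least one edge of G. Contracting each set to a single vertex therefore yields K_{4} as a minor, and since treewidth is minor-monotone, tw(G) ≥ tw(K_{4}) = 3. Hence tw(G) = 3 exactly.

Treewidth 3.
One such decomposition:
Bags: B1 = {0, 2, 6, 7}  B2 = {2, 3, 6, 7}  B3 = {2, 3, 6, 8}  B4 = {3, 5, 6, 8}  B5 = {1, 3, 5, 8}  B6 = {1, 4, 5, 8}
Tree: B1–B2, B2–B3, B3–B4, B4–B5, B5–B6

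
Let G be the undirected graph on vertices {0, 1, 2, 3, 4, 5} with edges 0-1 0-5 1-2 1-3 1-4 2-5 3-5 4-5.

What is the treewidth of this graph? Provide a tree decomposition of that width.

Each bag holds 3 vertices, so the decomposition has width 2, which upper-bounds the treewidth. The edges 5–0–1–3–5 form a cycle, so G is not a tree and its treewidth is at least 2. Therefore the treewidth is 2.

Treewidth 2.
One such decomposition:
Bags: B1 = {0, 1, 5}  B2 = {1, 3, 5}  B3 = {1, 2, 5}  B4 = {1, 4, 5}
Tree: B1–B2, B2–B3, B3–B4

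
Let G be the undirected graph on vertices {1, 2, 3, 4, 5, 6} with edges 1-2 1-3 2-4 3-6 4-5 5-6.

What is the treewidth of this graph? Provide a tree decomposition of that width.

The largest bag has 3 vertices, giving width 2; this decomposition certifies tw(G) ≤ 2. Since 6–3–1–2–4–5–6 is a cycle in G, G is not acyclic. Forests are exactly the graphs of treewidth ≤ 1, so tw(G) ≥ 2. Combining the bounds, tw(G) = 2.

Treewidth 2.
One such decomposition:
Bags: B1 = {1, 3, 6}  B2 = {1, 2, 6}  B3 = {2, 4, 6}  B4 = {4, 5, 6}
Tree: B1–B2, B2–B3, B3–B4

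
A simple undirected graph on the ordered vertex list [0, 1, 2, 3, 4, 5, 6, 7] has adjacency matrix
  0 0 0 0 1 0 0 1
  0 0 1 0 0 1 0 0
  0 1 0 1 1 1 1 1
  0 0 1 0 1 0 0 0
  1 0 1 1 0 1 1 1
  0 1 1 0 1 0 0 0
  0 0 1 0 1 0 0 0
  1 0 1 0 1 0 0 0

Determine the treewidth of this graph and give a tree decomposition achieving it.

Each bag holds 3 vertices, so the decomposition has width 2, which upper-bounds the treewidth. Conversely, {0, 4, 7} is a clique of size 3, and the vertices of any clique must share a bag in every tree decomposition; so some bag has ≥ 3 vertices and tw(G) ≥ 2. Hence tw(G) = 2 exactly.

Treewidth 2.
One optimal decomposition is:
Bags: B1 = {2, 3, 4}  B2 = {2, 4, 7}  B3 = {0, 4, 7}  B4 = {2, 4, 5}  B5 = {1, 2, 5}  B6 = {2, 4, 6}
Tree: B1–B2, B2–B3, B1–B4, B4–B5, B4–B6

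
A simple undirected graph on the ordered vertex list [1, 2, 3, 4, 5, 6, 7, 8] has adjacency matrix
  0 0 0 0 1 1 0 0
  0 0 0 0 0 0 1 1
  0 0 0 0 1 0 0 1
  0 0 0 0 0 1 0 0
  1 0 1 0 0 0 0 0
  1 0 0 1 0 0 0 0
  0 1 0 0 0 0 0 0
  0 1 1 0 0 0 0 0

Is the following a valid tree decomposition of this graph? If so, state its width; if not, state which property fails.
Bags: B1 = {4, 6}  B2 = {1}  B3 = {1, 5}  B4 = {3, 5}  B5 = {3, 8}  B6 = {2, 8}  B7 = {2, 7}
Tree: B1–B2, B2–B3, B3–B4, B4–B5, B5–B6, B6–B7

A tree decomposition must satisfy three properties: every vertex lies in some bag; for every edge, both endpoints lie together in some bag; and for every vertex, the bags containing it form a connected subtree. Here edge (6,1) lies in no bag, so the decomposition is invalid.

No — edge (6,1) lies in no bag.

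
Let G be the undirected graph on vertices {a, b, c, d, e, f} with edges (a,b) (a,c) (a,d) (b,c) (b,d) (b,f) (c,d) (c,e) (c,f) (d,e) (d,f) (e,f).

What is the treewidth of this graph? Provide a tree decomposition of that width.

Every bag has size at most 4, so the width is 4 − 1 = 3 and tw(G) ≤ 3. Conversely, {c, d, e, f} is a clique of size 4, and the vertices of any clique must share a bag in every tree decomposition; so some bag has ≥ 4 vertices and tw(G) ≥ 3. Combining the bounds, tw(G) = 3.

Treewidth 3.
One such decomposition:
Bags: B1 = {b, c, d, f}  B2 = {c, d, e, f}  B3 = {a, b, c, d}
Tree: B1–B2, B1–B3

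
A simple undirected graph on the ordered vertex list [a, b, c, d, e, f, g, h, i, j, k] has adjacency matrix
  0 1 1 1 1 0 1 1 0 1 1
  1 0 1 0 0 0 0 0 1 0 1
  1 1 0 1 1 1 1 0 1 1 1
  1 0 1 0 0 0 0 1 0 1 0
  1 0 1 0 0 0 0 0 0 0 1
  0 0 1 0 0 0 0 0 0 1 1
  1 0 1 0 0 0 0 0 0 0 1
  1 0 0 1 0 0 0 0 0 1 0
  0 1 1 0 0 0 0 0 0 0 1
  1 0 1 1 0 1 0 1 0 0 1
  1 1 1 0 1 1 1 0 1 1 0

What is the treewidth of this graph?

A width-3 tree decomposition is:
Bags: B1 = {c, f, j, k}  B2 = {a, c, j, k}  B3 = {a, c, e, k}  B4 = {a, c, d, j}  B5 = {a, c, g, k}  B6 = {a, b, c, k}  B7 = {a, d, h, j}  B8 = {b, c, i, k}
Tree: B1–B2, B2–B3, B2–B4, B2–B5, B2–B6, B4–B7, B6–B8
Every bag has size at most 4, so the width is 4 − 1 = 3 and tw(G) ≤ 3. On the other hand G contains the 4-clique {a, d, h, j}. A clique must lie in a single bag of any decomposition, so no decomposition can have width below 3. Therefore the treewidth is 3.

3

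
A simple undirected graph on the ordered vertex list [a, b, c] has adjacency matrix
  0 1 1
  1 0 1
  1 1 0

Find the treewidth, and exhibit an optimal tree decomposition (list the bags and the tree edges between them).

With just one bag of size 3, the width is 3 − 1 = 2, so tw(G) ≤ 2. Conversely, {a, b, c} is a clique of size 3, and the vertices of any clique must share a bag in every tree decomposition; so some bag has ≥ 3 vertices and tw(G) ≥ 2. Therefore the treewidth is 2.

Treewidth 2.
One such decomposition:
Bags: B1 = {a, b, c}
Tree: (single bag)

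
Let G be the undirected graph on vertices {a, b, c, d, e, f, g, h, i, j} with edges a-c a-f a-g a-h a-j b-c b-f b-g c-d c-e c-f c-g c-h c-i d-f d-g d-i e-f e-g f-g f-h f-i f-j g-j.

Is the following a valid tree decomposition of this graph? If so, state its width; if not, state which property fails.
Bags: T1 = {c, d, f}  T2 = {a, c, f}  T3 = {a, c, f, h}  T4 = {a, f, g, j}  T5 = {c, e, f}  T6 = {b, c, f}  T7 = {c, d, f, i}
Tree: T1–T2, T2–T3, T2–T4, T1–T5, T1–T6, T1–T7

No — edge (g,c) lies in no bag.

A tree decomposition must satisfy three properties: every vertex lies in some bag; for every edge, both endpoints lie together in some bag; and for every vertex, the bags containing it form a connected subtree. Here edge (g,c) lies in no bag, so the decomposition is invalid.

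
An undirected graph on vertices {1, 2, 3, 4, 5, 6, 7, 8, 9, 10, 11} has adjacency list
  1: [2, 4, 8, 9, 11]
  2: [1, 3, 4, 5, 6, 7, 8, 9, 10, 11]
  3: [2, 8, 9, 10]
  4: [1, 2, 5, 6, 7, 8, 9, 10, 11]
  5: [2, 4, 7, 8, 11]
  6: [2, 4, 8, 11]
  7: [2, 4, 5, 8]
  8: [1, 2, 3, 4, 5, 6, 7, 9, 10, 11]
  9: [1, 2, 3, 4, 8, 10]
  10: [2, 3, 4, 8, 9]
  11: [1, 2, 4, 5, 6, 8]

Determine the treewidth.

4

A width-4 tree decomposition is:
Bags: B1 = {2, 4, 8, 9, 10}  B2 = {1, 2, 4, 8, 9}  B3 = {1, 2, 4, 8, 11}  B4 = {2, 3, 8, 9, 10}  B5 = {2, 4, 5, 8, 11}  B6 = {2, 4, 6, 8, 11}  B7 = {2, 4, 5, 7, 8}
Tree: B1–B2, B2–B3, B1–B4, B3–B5, B5–B6, B5–B7
Each bag holds 5 vertices, so the decomposition has width 4, which upper-bounds the treewidth. For the lower bound, the 5 vertices {2, 3, 8, 9, 10} are pairwise adjacent, and any tree decomposition puts a clique entirely inside one bag — forcing width ≥ 4. Hence tw(G) = 4 exactly.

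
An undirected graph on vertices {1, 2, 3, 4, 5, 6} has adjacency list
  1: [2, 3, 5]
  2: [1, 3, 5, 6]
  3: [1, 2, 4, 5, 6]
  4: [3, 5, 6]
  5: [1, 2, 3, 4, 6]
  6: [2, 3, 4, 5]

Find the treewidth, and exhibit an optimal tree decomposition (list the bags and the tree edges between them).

Treewidth 3.
One such decomposition:
Bags: B1 = {1, 2, 3, 5}  B2 = {2, 3, 5, 6}  B3 = {3, 4, 5, 6}
Tree: B1–B2, B2–B3

The largest bag has 4 vertices, giving width 3; this decomposition certifies tw(G) ≤ 3. For the lower bound, the 4 vertices {1, 2, 3, 5} are pairwise adjacent, and any tree decomposition puts a clique entirely inside one bag — forcing width ≥ 3. The upper and lower bounds meet at 3, so that is the treewidth.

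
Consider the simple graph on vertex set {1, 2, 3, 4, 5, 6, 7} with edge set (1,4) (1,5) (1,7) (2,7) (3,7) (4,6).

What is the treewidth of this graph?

A width-1 tree decomposition is:
Bags: B1 = {1, 4}  B2 = {4, 6}  B3 = {1, 5}  B4 = {1, 7}  B5 = {3, 7}  B6 = {2, 7}
Tree: B1–B2, B1–B3, B3–B4, B4–B5, B5–B6
Each bag holds 2 vertices, so the decomposition has width 1, which upper-bounds the treewidth. G has an edge, so its treewidth is at least 1. Hence tw(G) = 1 exactly.

1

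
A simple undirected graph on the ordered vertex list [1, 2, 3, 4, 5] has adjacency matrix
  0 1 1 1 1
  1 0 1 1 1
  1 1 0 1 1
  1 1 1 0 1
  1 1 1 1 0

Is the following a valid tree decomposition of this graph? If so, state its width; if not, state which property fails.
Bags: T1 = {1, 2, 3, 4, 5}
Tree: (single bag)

Vertex coverage: the bags together contain {1, 2, 3, 4, 5}, the full vertex set. Edge coverage: each edge of G has both endpoints in at least one bag. Running intersection: for every vertex, the bags containing it form a connected subtree. All three properties hold, so this is a valid tree decomposition of width max|bag| − 1 = 4, and hence tw(G) ≤ 4.

Yes; width 4.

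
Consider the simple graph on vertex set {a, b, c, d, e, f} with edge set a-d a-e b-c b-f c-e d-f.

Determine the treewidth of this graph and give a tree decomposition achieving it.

The largest bag has 3 vertices, giving width 2; this decomposition certifies tw(G) ≤ 2. Since c–e–a–d–f–b–c is a cycle in G, G is not acyclic. Forests are exactly the graphs of treewidth ≤ 1, so tw(G) ≥ 2. Combining the bounds, tw(G) = 2.

Treewidth 2.
One such decomposition:
Bags: B1 = {a, c, e}  B2 = {a, c, d}  B3 = {c, d, f}  B4 = {b, c, f}
Tree: B1–B2, B2–B3, B3–B4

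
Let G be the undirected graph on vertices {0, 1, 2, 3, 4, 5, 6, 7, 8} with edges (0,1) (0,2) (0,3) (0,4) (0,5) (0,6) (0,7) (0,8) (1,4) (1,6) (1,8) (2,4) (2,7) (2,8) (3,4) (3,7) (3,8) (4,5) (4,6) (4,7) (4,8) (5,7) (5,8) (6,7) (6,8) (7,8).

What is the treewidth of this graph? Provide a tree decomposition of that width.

Treewidth 4.
One optimal decomposition is:
Bags: B1 = {0, 4, 6, 7, 8}  B2 = {0, 3, 4, 7, 8}  B3 = {0, 1, 4, 6, 8}  B4 = {0, 4, 5, 7, 8}  B5 = {0, 2, 4, 7, 8}
Tree: B1–B2, B1–B3, B1–B4, B2–B5

Every bag has size at most 5, so the width is 5 − 1 = 4 and tw(G) ≤ 4. Conversely, {0, 1, 4, 6, 8} is a clique of size 5, and the vertices of any clique must share a bag in every tree decomposition; so some bag has ≥ 5 vertices and tw(G) ≥ 4. The upper and lower bounds meet at 4, so that is the treewidth.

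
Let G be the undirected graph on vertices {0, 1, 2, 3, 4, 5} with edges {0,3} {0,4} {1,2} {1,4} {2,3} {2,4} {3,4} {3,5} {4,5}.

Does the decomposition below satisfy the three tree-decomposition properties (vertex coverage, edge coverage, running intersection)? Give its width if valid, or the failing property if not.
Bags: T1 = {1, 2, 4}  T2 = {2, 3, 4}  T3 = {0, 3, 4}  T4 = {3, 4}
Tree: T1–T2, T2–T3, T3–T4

A tree decomposition must satisfy three properties: every vertex lies in some bag; for every edge, both endpoints lie together in some bag; and for every vertex, the bags containing it form a connected subtree. Here vertex 5 appears in no bag, so the decomposition is invalid.

No — vertex 5 appears in no bag.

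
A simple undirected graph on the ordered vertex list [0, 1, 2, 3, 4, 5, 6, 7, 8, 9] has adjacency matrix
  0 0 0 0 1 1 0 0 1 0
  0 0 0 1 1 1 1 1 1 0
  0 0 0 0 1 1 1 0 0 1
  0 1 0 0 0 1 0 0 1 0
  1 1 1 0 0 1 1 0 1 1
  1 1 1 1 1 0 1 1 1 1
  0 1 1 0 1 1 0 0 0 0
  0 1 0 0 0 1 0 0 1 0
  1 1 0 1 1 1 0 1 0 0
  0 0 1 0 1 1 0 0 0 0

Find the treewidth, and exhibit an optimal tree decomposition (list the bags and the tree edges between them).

Treewidth 3.
Bags: B1 = {1, 3, 5, 8}  B2 = {1, 4, 5, 8}  B3 = {1, 4, 5, 6}  B4 = {0, 4, 5, 8}  B5 = {1, 5, 7, 8}  B6 = {2, 4, 5, 6}  B7 = {2, 4, 5, 9}
Tree: B1–B2, B2–B3, B2–B4, B2–B5, B3–B6, B6–B7

Each bag holds 4 vertices, so the decomposition has width 3, which upper-bounds the treewidth. Conversely, {1, 3, 5, 8} is a clique of size 4, and the vertices of any clique must share a bag in every tree decomposition; so some bag has ≥ 4 vertices and tw(G) ≥ 3. Therefore the treewidth is 3.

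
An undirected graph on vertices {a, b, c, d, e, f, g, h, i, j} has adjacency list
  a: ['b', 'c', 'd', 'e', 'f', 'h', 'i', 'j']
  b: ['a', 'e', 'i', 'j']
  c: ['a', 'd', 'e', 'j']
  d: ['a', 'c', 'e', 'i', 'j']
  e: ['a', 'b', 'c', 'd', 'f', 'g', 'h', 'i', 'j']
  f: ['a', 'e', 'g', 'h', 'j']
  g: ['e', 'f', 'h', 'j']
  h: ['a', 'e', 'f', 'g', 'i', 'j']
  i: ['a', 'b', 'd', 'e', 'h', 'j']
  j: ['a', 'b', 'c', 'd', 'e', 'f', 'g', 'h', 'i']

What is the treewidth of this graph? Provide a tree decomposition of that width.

Treewidth 4.
Bags: B1 = {a, e, f, h, j}  B2 = {a, e, h, i, j}  B3 = {a, b, e, i, j}  B4 = {e, f, g, h, j}  B5 = {a, d, e, i, j}  B6 = {a, c, d, e, j}
Tree: B1–B2, B2–B3, B1–B4, B2–B5, B5–B6

Each bag holds 5 vertices, so the decomposition has width 4, which upper-bounds the treewidth. On the other hand G contains the 5-clique {e, f, g, h, j}. A clique must lie in a single bag of any decomposition, so no decomposition can have width below 4. The upper and lower bounds meet at 4, so that is the treewidth.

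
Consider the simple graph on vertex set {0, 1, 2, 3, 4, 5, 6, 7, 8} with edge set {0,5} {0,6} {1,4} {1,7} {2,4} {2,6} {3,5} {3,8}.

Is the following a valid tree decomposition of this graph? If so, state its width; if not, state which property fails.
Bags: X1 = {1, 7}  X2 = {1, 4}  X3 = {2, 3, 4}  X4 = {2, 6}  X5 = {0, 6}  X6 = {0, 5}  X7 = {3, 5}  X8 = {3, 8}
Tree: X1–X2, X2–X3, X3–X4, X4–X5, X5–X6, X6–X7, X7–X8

A tree decomposition must satisfy three properties: every vertex lies in some bag; for every edge, both endpoints lie together in some bag; and for every vertex, the bags containing it form a connected subtree. Here bags containing vertex 3 are not connected in the tree, so the decomposition is invalid.

No — bags containing vertex 3 are not connected in the tree.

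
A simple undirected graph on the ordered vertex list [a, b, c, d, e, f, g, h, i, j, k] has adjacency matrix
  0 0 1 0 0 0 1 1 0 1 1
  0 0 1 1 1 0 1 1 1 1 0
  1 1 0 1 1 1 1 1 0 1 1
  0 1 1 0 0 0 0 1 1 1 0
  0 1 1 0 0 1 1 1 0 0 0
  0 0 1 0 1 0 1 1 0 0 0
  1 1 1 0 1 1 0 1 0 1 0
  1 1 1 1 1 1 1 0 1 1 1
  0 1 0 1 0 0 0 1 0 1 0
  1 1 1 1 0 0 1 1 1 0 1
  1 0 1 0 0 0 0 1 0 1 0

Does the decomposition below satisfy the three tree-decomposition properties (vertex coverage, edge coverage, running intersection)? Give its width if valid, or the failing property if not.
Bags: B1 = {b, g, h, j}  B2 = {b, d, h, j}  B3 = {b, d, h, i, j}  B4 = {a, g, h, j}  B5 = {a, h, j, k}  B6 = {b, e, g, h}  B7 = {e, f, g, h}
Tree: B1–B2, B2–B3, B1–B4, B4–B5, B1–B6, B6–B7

No — vertex c appears in no bag.

A tree decomposition must satisfy three properties: every vertex lies in some bag; for every edge, both endpoints lie together in some bag; and for every vertex, the bags containing it form a connected subtree. Here vertex c appears in no bag, so the decomposition is invalid.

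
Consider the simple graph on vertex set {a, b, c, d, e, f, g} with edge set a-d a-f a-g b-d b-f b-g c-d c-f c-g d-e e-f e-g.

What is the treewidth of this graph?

A width-3 tree decomposition is:
Bags: B1 = {d, e, f, g}  B2 = {c, d, f, g}  B3 = {a, d, f, g}  B4 = {b, d, f, g}
Tree: B1–B2, B2–B3, B3–B4
Each bag holds 4 vertices, so the decomposition has width 3, which upper-bounds the treewidth. For the lower bound: the 4 vertex sets {d,e}, {c,f}, {g}, {a} are disjoint, each induces a connected subgraph, and every pair is joined by at least one edge of G. Contracting each set to a single vertex therefore yields K_{4} as a minor, and since treewidth is minor-monotone, tw(G) ≥ tw(K_{4}) = 3. Combining the bounds, tw(G) = 3.

3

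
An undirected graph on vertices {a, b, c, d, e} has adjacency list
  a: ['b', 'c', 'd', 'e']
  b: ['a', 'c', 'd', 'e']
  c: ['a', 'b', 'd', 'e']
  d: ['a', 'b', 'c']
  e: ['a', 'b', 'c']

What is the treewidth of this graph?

3

A width-3 tree decomposition is:
Bags: B1 = {a, b, c, e}  B2 = {a, b, c, d}
Tree: B1–B2
Every bag has size at most 4, so the width is 4 − 1 = 3 and tw(G) ≤ 3. For the lower bound, the 4 vertices {a, b, c, d} are pairwise adjacent, and any tree decomposition puts a clique entirely inside one bag — forcing width ≥ 3. Therefore the treewidth is 3.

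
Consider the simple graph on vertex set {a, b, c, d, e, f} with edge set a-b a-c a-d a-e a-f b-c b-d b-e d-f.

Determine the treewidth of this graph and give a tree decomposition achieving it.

Every bag has size at most 3, so the width is 3 − 1 = 2 and tw(G) ≤ 2. For the lower bound, the 3 vertices {a, d, f} are pairwise adjacent, and any tree decomposition puts a clique entirely inside one bag — forcing width ≥ 2. Hence tw(G) = 2 exactly.

Treewidth 2.
One such decomposition:
Bags: B1 = {a, b, e}  B2 = {a, b, d}  B3 = {a, d, f}  B4 = {a, b, c}
Tree: B1–B2, B2–B3, B1–B4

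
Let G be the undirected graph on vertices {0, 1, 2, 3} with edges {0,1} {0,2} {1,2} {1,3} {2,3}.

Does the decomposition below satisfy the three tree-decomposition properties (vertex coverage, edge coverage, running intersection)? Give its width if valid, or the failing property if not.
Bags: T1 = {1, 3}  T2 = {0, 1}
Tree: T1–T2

No — vertex 2 appears in no bag.

A tree decomposition must satisfy three properties: every vertex lies in some bag; for every edge, both endpoints lie together in some bag; and for every vertex, the bags containing it form a connected subtree. Here vertex 2 appears in no bag, so the decomposition is invalid.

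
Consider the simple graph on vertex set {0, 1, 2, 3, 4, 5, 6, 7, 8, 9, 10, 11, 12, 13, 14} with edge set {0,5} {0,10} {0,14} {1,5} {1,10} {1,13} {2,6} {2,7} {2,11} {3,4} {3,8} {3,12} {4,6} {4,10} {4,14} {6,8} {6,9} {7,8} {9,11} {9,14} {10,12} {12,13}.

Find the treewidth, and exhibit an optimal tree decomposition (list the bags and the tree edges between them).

The largest bag has 4 vertices, giving width 3; this decomposition certifies tw(G) ≤ 3. For the lower bound: the 4 vertex sets {2,7,11}, {9}, {6}, {3,4,8,14} are disjoint, each induces a connected subgraph, and every pair is joined by at least one edge of G. Contracting each set to a single vertex therefore yields K_{4} as a minor, and since treewidth is minor-monotone, tw(G) ≥ tw(K_{4}) = 3. Combining the bounds, tw(G) = 3.

Treewidth 3.
One optimal decomposition is:
Bags: B1 = {2, 7, 9, 11}  B2 = {2, 6, 7, 9}  B3 = {6, 7, 8, 9}  B4 = {6, 8, 9, 14}  B5 = {4, 6, 8, 14}  B6 = {3, 4, 8, 14}  B7 = {0, 3, 4, 14}  B8 = {0, 3, 4, 10}  B9 = {0, 3, 10, 12}  B10 = {0, 5, 10, 12}  B11 = {1, 5, 10, 12}  B12 = {1, 5, 12, 13}
Tree: B1–B2, B2–B3, B3–B4, B4–B5, B5–B6, B6–B7, B7–B8, B8–B9, B9–B10, B10–B11, B11–B12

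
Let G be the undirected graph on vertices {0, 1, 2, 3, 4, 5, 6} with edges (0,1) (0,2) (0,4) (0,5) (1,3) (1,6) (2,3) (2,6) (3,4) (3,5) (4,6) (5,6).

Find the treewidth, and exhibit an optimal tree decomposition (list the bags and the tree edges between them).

Every bag has size at most 4, so the width is 4 − 1 = 3 and tw(G) ≤ 3. For the lower bound: the 4 vertex sets {3,4}, {0,2}, {6}, {5} are disjoint, each induces a connected subgraph, and every pair is joined by at least one edge of G. Contracting each set to a single vertex therefore yields K_{4} as a minor, and since treewidth is minor-monotone, tw(G) ≥ tw(K_{4}) = 3. Hence tw(G) = 3 exactly.

Treewidth 3.
One such decomposition:
Bags: B1 = {0, 3, 4, 6}  B2 = {0, 2, 3, 6}  B3 = {0, 3, 5, 6}  B4 = {0, 1, 3, 6}
Tree: B1–B2, B2–B3, B3–B4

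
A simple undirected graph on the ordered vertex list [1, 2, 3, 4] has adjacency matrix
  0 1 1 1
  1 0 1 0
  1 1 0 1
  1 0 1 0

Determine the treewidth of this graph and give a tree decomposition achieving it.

Treewidth 2.
Bags: B1 = {1, 2, 3}  B2 = {1, 3, 4}
Tree: B1–B2

Every bag has size at most 3, so the width is 3 − 1 = 2 and tw(G) ≤ 2. For the lower bound, the 3 vertices {1, 2, 3} are pairwise adjacent, and any tree decomposition puts a clique entirely inside one bag — forcing width ≥ 2. Therefore the treewidth is 2.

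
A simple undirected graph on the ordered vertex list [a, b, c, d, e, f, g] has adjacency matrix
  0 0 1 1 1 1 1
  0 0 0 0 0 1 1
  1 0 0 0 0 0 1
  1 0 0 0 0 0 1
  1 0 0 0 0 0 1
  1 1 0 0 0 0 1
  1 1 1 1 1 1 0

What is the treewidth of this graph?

A width-2 tree decomposition is:
Bags: B1 = {a, c, g}  B2 = {a, d, g}  B3 = {a, e, g}  B4 = {a, f, g}  B5 = {b, f, g}
Tree: B1–B2, B2–B3, B3–B4, B4–B5
The largest bag has 3 vertices, giving width 2; this decomposition certifies tw(G) ≤ 2. Conversely, {a, d, g} is a clique of size 3, and the vertices of any clique must share a bag in every tree decomposition; so some bag has ≥ 3 vertices and tw(G) ≥ 2. Hence tw(G) = 2 exactly.

2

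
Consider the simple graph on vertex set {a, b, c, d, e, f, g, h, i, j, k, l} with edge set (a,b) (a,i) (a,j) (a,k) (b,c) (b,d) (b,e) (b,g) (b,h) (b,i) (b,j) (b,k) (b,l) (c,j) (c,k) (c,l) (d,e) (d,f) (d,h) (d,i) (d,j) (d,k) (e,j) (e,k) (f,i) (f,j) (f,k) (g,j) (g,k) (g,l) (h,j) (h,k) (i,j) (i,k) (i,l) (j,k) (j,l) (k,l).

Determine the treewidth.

4

A width-4 tree decomposition is:
Bags: B1 = {b, i, j, k, l}  B2 = {b, d, i, j, k}  B3 = {d, f, i, j, k}  B4 = {b, d, h, j, k}  B5 = {b, d, e, j, k}  B6 = {a, b, i, j, k}  B7 = {b, g, j, k, l}  B8 = {b, c, j, k, l}
Tree: B1–B2, B2–B3, B2–B4, B2–B5, B2–B6, B1–B7, B7–B8
The largest bag has 5 vertices, giving width 4; this decomposition certifies tw(G) ≤ 4. Conversely, {d, f, i, j, k} is a clique of size 5, and the vertices of any clique must share a bag in every tree decomposition; so some bag has ≥ 5 vertices and tw(G) ≥ 4. Therefore the treewidth is 4.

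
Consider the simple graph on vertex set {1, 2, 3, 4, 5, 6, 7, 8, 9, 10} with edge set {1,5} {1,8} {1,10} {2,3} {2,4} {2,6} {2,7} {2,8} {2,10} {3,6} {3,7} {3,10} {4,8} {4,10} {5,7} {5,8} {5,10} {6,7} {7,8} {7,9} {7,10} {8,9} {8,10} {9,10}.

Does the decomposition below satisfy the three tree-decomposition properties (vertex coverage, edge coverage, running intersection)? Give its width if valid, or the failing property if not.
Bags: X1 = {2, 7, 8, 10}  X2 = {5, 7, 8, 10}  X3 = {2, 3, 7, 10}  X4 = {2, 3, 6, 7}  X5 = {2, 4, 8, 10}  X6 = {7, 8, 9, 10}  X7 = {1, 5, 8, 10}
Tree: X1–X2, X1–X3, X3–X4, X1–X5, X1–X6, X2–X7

Yes; width 3.

Every vertex of G appears in some bag (union = {1, 2, 3, 4, 5, 6, 7, 8, 9, 10}); every edge is covered by a bag; and for each vertex v the set of bags containing v is connected in the bag tree. The decomposition is therefore valid. The largest bag has 4 vertices, so the width is 3.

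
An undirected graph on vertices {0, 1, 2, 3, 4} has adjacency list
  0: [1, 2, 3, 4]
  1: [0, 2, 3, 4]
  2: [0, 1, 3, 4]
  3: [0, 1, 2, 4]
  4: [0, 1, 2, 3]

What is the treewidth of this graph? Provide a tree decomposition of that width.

Treewidth 4.
One optimal decomposition is:
Bags: B1 = {0, 1, 2, 3, 4}
Tree: (single bag)

With just one bag of size 5, the width is 5 − 1 = 4, so tw(G) ≤ 4. Conversely, {0, 1, 2, 3, 4} is a clique of size 5, and the vertices of any clique must share a bag in every tree decomposition; so some bag has ≥ 5 vertices and tw(G) ≥ 4. Combining the bounds, tw(G) = 4.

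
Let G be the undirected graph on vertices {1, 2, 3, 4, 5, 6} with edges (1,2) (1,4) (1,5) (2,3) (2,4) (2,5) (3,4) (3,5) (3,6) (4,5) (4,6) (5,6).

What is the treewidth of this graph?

3

A width-3 tree decomposition is:
Bags: B1 = {1, 2, 4, 5}  B2 = {2, 3, 4, 5}  B3 = {3, 4, 5, 6}
Tree: B1–B2, B2–B3
Each bag holds 4 vertices, so the decomposition has width 3, which upper-bounds the treewidth. For the lower bound, the 4 vertices {1, 2, 4, 5} are pairwise adjacent, and any tree decomposition puts a clique entirely inside one bag — forcing width ≥ 3. Therefore the treewidth is 3.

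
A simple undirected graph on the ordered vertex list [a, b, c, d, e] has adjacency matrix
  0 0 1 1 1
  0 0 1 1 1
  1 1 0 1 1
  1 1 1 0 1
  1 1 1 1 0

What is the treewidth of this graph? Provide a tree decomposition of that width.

Each bag holds 4 vertices, so the decomposition has width 3, which upper-bounds the treewidth. For the lower bound, the 4 vertices {a, c, d, e} are pairwise adjacent, and any tree decomposition puts a clique entirely inside one bag — forcing width ≥ 3. Hence tw(G) = 3 exactly.

Treewidth 3.
One optimal decomposition is:
Bags: B1 = {a, c, d, e}  B2 = {b, c, d, e}
Tree: B1–B2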